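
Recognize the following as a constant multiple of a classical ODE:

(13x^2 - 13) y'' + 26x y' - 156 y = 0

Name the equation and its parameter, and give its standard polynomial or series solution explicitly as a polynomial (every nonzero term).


All three coefficients share the factor -13; dividing through by -13 gives  (1 - x^2) y'' - 2x y' + 12 y = 0.
This matches the Legendre equation (1 - x^2) y'' - 2x y' + n(n+1) y = 0 (note the -2x y' term) with n(n+1) = 12, so n = 3; the polynomial solution is P_3(x).
With y = sum_k a_k x^k, matching x^k gives (k+2)(k+1) a_{k+2} = [k(k+1) - n(n+1)] a_k = (k - 3)(k + 4) a_k. The right side vanishes at k = 3, so the series with the parity of 3 terminates at degree 3.
Standard normalization (P_n(1) = 1): leading coefficient (2n)!/(2^n (n!)^2) = 720/(8*36) = 5/2, so a_3 = 5/2. Work downward with a_k = (k+1)(k+2) a_{k+2} / ((k - 3)(k + 4)):
  a_1 = (2)(3)(5/2) / ((1 - 3)(1 + 4)) = 15/(-10) = -3/2
Hence P_3(x) = 5 x^3/2 - 3 x/2.

P_3(x); series = 5 x^3/2 - 3 x/2


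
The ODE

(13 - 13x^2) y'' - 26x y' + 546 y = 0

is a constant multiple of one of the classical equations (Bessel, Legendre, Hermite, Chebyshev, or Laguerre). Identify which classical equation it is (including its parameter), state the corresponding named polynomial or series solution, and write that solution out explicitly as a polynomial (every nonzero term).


All three coefficients share the factor 13; dividing through by 13 gives  (1 - x^2) y'' - 2x y' + 42 y = 0.
This matches the Legendre equation (1 - x^2) y'' - 2x y' + n(n+1) y = 0 (note the -2x y' term) with n(n+1) = 42, so n = 6; the polynomial solution is P_6(x).
With y = sum_k a_k x^k, matching x^k gives (k+2)(k+1) a_{k+2} = [k(k+1) - n(n+1)] a_k = (k - 6)(k + 7) a_k. The right side vanishes at k = 6, so the series with the parity of 6 terminates at degree 6.
Standard normalization (P_n(1) = 1): leading coefficient (2n)!/(2^n (n!)^2) = 479001600/(64*518400) = 231/16, so a_6 = 231/16. Work downward with a_k = (k+1)(k+2) a_{k+2} / ((k - 6)(k + 7)):
  a_4 = (5)(6)(231/16) / ((4 - 6)(4 + 7)) = (3465/8)/(-22) = -315/16
  a_2 = (3)(4)(-315/16) / ((2 - 6)(2 + 7)) = (-945/4)/(-36) = 105/16
  a_0 = (1)(2)(105/16) / ((0 - 6)(0 + 7)) = (105/8)/(-42) = -5/16
Hence P_6(x) = 231 x^6/16 - 315 x^4/16 + 105 x^2/16 - 5/16.

P_6(x); series = 231 x^6/16 - 315 x^4/16 + 105 x^2/16 - 5/16


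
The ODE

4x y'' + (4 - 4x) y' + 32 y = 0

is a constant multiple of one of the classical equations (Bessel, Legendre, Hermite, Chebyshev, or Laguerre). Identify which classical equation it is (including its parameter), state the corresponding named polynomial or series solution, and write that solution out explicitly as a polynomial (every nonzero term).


All three coefficients share the factor 4; dividing through by 4 gives  x y'' + (1 - x) y' + 8 y = 0.
This matches the Laguerre equation x y'' + (1 - x) y' + n y = 0 with n = 8; the polynomial solution is L_8(x).
With y = sum_k a_k x^k, matching x^k gives (k+1)k a_{k+1} + (k+1) a_{k+1} - k a_k + n a_k = 0, i.e. (k+1)^2 a_{k+1} = (k - n) a_k = (k - 8) a_k. The right side vanishes at k = 8, so the series terminates at degree 8.
Standard normalization L_n(0) = 1 gives a_0 = 1. Work upward with a_{k+1} = (k - 8) a_k / (k+1)^2:
  a_1 = (0 - 8)(1) / 1^2 = -8/1 = -8
  a_2 = (1 - 8)(-8) / 2^2 = 56/4 = 14
  a_3 = (2 - 8)(14) / 3^2 = -84/9 = -28/3
  a_4 = (3 - 8)(-28/3) / 4^2 = (140/3)/16 = 35/12
  a_5 = (4 - 8)(35/12) / 5^2 = (-35/3)/25 = -7/15
  a_6 = (5 - 8)(-7/15) / 6^2 = (7/5)/36 = 7/180
  a_7 = (6 - 8)(7/180) / 7^2 = (-7/90)/49 = -1/630
  a_8 = (7 - 8)(-1/630) / 8^2 = (1/630)/64 = 1/40320
Hence L_8(x) = x^8/40320 - x^7/630 + 7 x^6/180 - 7 x^5/15 + 35 x^4/12 - 28 x^3/3 + 14 x^2 - 8 x + 1.

L_8(x); series = x^8/40320 - x^7/630 + 7 x^6/180 - 7 x^5/15 + 35 x^4/12 - 28 x^3/3 + 14 x^2 - 8 x + 1


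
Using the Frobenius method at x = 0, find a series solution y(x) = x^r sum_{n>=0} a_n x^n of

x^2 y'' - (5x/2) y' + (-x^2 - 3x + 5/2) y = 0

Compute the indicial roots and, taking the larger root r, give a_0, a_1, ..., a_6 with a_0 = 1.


Write in Frobenius form y'' + (p(x)/x) y' + (q(x)/x^2) y = 0:
  p(x) = -5/2,  q(x) = -x^2 - 3x + 5/2.
Indicial equation: r(r-1) + (-5/2) r + (5/2) = 0 -> roots r_1 = 5/2, r_2 = 1.
Take r = r_1 = 5/2. Let y(x) = x^r sum_{n>=0} a_n x^n with a_0 = 1.
Substitute y = x^r sum a_n x^n and match x^{r+n}. The recurrence is
  D(n) a_n - 3 a_{n-1} - 1 a_{n-2} = 0,  where D(n) = (r+n)(r+n-1) + (-5/2)(r+n) + (5/2).
  a_n = [3 a_{n-1} + 1 a_{n-2}] / D(n).
Since the indicial polynomial factors as (r - r_1)(r - r_2), D(n) = (r_1 + n - r_1)(r_1 + n - r_2) = n(n + 3/2).
Evaluating step by step (a_0 = 1):
  n = 1: D(1) = 1(1 + 3/2) = 5/2; numerator = 3(1) = 3; a_1 = (3)/(5/2) = 6/5
  n = 2: D(2) = 2(2 + 3/2) = 7; numerator = 3(6/5) + 1(1) = 23/5; a_2 = (23/5)/(7) = 23/35
  n = 3: D(3) = 3(3 + 3/2) = 27/2; numerator = 3(23/35) + 1(6/5) = 111/35; a_3 = (111/35)/(27/2) = 74/315
  n = 4: D(4) = 4(4 + 3/2) = 22; numerator = 3(74/315) + 1(23/35) = 143/105; a_4 = (143/105)/(22) = 13/210
  n = 5: D(5) = 5(5 + 3/2) = 65/2; numerator = 3(13/210) + 1(74/315) = 53/126; a_5 = (53/126)/(65/2) = 53/4095
  n = 6: D(6) = 6(6 + 3/2) = 45; numerator = 3(53/4095) + 1(13/210) = 55/546; a_6 = (55/546)/(45) = 11/4914

r = 5/2; a_0 = 1; a_1 = 6/5; a_2 = 23/35; a_3 = 74/315; a_4 = 13/210; a_5 = 53/4095; a_6 = 11/4914


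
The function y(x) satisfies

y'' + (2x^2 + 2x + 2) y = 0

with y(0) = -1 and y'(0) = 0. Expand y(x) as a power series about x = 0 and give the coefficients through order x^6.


Ansatz: y(x) = sum_{n>=0} a_n x^n, so y'(x) = sum_{n>=1} n a_n x^(n-1) and y''(x) = sum_{n>=2} n(n-1) a_n x^(n-2).
Substitute into P(x) y'' + Q(x) y' + R(x) y = 0 with P(x) = 1, Q(x) = 0, R(x) = 2x^2 + 2x + 2, and match powers of x.
Initial conditions: a_0 = -1, a_1 = 0.
Setting the coefficient of each power of x to zero and solving order by order (substituting the coefficients already found):
  x^0: 2 a_2 + 2 a_0 = 0  ->  2 a_2 = -2 a_0 = 2  ->  a_2 = 1
  x^1: 6 a_3 + 2 a_1 + 2 a_0 = 0  ->  6 a_3 = -2 a_1 - 2 a_0 = 2  ->  a_3 = 1/3
  x^2: 12 a_4 + 2 a_2 + 2 a_1 + 2 a_0 = 0  ->  12 a_4 = -2 a_2 - 2 a_1 - 2 a_0 = 0  ->  a_4 = 0
  x^3: 20 a_5 + 2 a_3 + 2 a_2 + 2 a_1 = 0  ->  20 a_5 = -2 a_3 - 2 a_2 - 2 a_1 = -8/3  ->  a_5 = -2/15
  x^4: 30 a_6 + 2 a_4 + 2 a_3 + 2 a_2 = 0  ->  30 a_6 = -2 a_4 - 2 a_3 - 2 a_2 = -8/3  ->  a_6 = -4/45
Truncated series: y(x) = -1 + x^2 + (1/3) x^3 - (2/15) x^5 - (4/45) x^6 + O(x^7).

a_0 = -1; a_1 = 0; a_2 = 1; a_3 = 1/3; a_4 = 0; a_5 = -2/15; a_6 = -4/45


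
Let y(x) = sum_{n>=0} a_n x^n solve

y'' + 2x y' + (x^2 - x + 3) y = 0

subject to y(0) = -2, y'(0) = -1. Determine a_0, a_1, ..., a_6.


Ansatz: y(x) = sum_{n>=0} a_n x^n, so y'(x) = sum_{n>=1} n a_n x^(n-1) and y''(x) = sum_{n>=2} n(n-1) a_n x^(n-2).
Substitute into P(x) y'' + Q(x) y' + R(x) y = 0 with P(x) = 1, Q(x) = 2x, R(x) = x^2 - x + 3, and match powers of x.
Initial conditions: a_0 = -2, a_1 = -1.
Setting the coefficient of each power of x to zero and solving order by order (substituting the coefficients already found):
  x^0: 2 a_2 + 3 a_0 = 0  ->  2 a_2 = -3 a_0 = 6  ->  a_2 = 3
  x^1: 6 a_3 + 5 a_1 - a_0 = 0  ->  6 a_3 = -5 a_1 + a_0 = 3  ->  a_3 = 1/2
  x^2: 12 a_4 + 7 a_2 - a_1 + a_0 = 0  ->  12 a_4 = -7 a_2 + a_1 - a_0 = -20  ->  a_4 = -5/3
  x^3: 20 a_5 + 9 a_3 - a_2 + a_1 = 0  ->  20 a_5 = -9 a_3 + a_2 - a_1 = -1/2  ->  a_5 = -1/40
  x^4: 30 a_6 + 11 a_4 - a_3 + a_2 = 0  ->  30 a_6 = -11 a_4 + a_3 - a_2 = 95/6  ->  a_6 = 19/36
Truncated series: y(x) = -2 - x + 3 x^2 + (1/2) x^3 - (5/3) x^4 - (1/40) x^5 + (19/36) x^6 + O(x^7).

a_0 = -2; a_1 = -1; a_2 = 3; a_3 = 1/2; a_4 = -5/3; a_5 = -1/40; a_6 = 19/36


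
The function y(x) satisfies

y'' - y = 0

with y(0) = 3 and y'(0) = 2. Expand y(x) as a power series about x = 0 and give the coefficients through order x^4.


Ansatz: y(x) = sum_{n>=0} a_n x^n, so y'(x) = sum_{n>=1} n a_n x^(n-1) and y''(x) = sum_{n>=2} n(n-1) a_n x^(n-2).
Substitute into P(x) y'' + Q(x) y' + R(x) y = 0 with P(x) = 1, Q(x) = 0, R(x) = -1, and match powers of x.
Initial conditions: a_0 = 3, a_1 = 2.
Setting the coefficient of each power of x to zero and solving order by order (substituting the coefficients already found):
  x^0: 2 a_2 - a_0 = 0  ->  2 a_2 = a_0 = 3  ->  a_2 = 3/2
  x^1: 6 a_3 - a_1 = 0  ->  6 a_3 = a_1 = 2  ->  a_3 = 1/3
  x^2: 12 a_4 - a_2 = 0  ->  12 a_4 = a_2 = 3/2  ->  a_4 = 1/8
Truncated series: y(x) = 3 + 2 x + (3/2) x^2 + (1/3) x^3 + (1/8) x^4 + O(x^5).

a_0 = 3; a_1 = 2; a_2 = 3/2; a_3 = 1/3; a_4 = 1/8


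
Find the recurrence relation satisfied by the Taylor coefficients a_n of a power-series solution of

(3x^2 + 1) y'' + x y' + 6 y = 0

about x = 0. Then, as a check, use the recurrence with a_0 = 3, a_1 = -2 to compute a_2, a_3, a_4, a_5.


Substitute y = sum_n a_n x^n.
(1 + 3 x^2) y'' contributes (n+2)(n+1) a_{n+2} + 3 n(n-1) a_n at x^n.
x y'(x) contributes n a_n at x^n.
6 y(x) contributes 6 a_n at x^n.
Matching x^n: (n+2)(n+1) a_{n+2} + (3 n(n-1) + n + 6) a_n = 0.
Thus a_{n+2} = (-3 n(n-1) - n - 6) / ((n+1)(n+2)) * a_n.

Check with a_0 = 3, a_1 = -2 (apply the recurrence for n = 0, 1, 2, 3): a_0 = 3, a_1 = -2, a_2 = -9, a_3 = 7/3, a_4 = 21/2, a_5 = -63/20.

a_(n+2) = (-3 n(n-1) - n - 6) / ((n+1)(n+2)) * a_n; check: a_0 = 3, a_1 = -2, a_2 = -9, a_3 = 7/3, a_4 = 21/2, a_5 = -63/20


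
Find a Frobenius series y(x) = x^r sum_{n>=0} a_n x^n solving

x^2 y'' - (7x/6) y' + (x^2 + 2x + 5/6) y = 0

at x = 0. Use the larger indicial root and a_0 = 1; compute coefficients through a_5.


Write in Frobenius form y'' + (p(x)/x) y' + (q(x)/x^2) y = 0:
  p(x) = -7/6,  q(x) = x^2 + 2x + 5/6.
Indicial equation: r(r-1) + (-7/6) r + (5/6) = 0 -> roots r_1 = 5/3, r_2 = 1/2.
Take r = r_1 = 5/3. Let y(x) = x^r sum_{n>=0} a_n x^n with a_0 = 1.
Substitute y = x^r sum a_n x^n and match x^{r+n}. The recurrence is
  D(n) a_n + 2 a_{n-1} + 1 a_{n-2} = 0,  where D(n) = (r+n)(r+n-1) + (-7/6)(r+n) + (5/6).
  a_n = [-2 a_{n-1} - 1 a_{n-2}] / D(n).
Since the indicial polynomial factors as (r - r_1)(r - r_2), D(n) = (r_1 + n - r_1)(r_1 + n - r_2) = n(n + 7/6).
Evaluating step by step (a_0 = 1):
  n = 1: D(1) = 1(1 + 7/6) = 13/6; numerator = -2(1) = -2; a_1 = (-2)/(13/6) = -12/13
  n = 2: D(2) = 2(2 + 7/6) = 19/3; numerator = -2(-12/13) - 1(1) = 11/13; a_2 = (11/13)/(19/3) = 33/247
  n = 3: D(3) = 3(3 + 7/6) = 25/2; numerator = -2(33/247) - 1(-12/13) = 162/247; a_3 = (162/247)/(25/2) = 324/6175
  n = 4: D(4) = 4(4 + 7/6) = 62/3; numerator = -2(324/6175) - 1(33/247) = -1473/6175; a_4 = (-1473/6175)/(62/3) = -4419/382850
  n = 5: D(5) = 5(5 + 7/6) = 185/6; numerator = -2(-4419/382850) - 1(324/6175) = -225/7657; a_5 = (-225/7657)/(185/6) = -270/283309

r = 5/3; a_0 = 1; a_1 = -12/13; a_2 = 33/247; a_3 = 324/6175; a_4 = -4419/382850; a_5 = -270/283309


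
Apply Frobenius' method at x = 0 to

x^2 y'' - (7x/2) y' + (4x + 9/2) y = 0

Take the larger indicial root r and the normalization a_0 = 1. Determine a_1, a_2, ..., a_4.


Write in Frobenius form y'' + (p(x)/x) y' + (q(x)/x^2) y = 0:
  p(x) = -7/2,  q(x) = 4x + 9/2.
Indicial equation: r(r-1) + (-7/2) r + (9/2) = 0 -> roots r_1 = 3, r_2 = 3/2.
Take r = r_1 = 3. Let y(x) = x^r sum_{n>=0} a_n x^n with a_0 = 1.
Substitute y = x^r sum a_n x^n and match x^{r+n}. The recurrence is
  D(n) a_n + 4 a_{n-1} = 0,  where D(n) = (r+n)(r+n-1) + (-7/2)(r+n) + (9/2).
  a_n = -4 / D(n) * a_{n-1}.
Since the indicial polynomial factors as (r - r_1)(r - r_2), D(n) = (r_1 + n - r_1)(r_1 + n - r_2) = n(n + 3/2).
Evaluating step by step (a_0 = 1):
  n = 1: D(1) = 1(1 + 3/2) = 5/2; numerator = -4(1) = -4; a_1 = (-4)/(5/2) = -8/5
  n = 2: D(2) = 2(2 + 3/2) = 7; numerator = -4(-8/5) = 32/5; a_2 = (32/5)/(7) = 32/35
  n = 3: D(3) = 3(3 + 3/2) = 27/2; numerator = -4(32/35) = -128/35; a_3 = (-128/35)/(27/2) = -256/945
  n = 4: D(4) = 4(4 + 3/2) = 22; numerator = -4(-256/945) = 1024/945; a_4 = (1024/945)/(22) = 512/10395

r = 3; a_0 = 1; a_1 = -8/5; a_2 = 32/35; a_3 = -256/945; a_4 = 512/10395


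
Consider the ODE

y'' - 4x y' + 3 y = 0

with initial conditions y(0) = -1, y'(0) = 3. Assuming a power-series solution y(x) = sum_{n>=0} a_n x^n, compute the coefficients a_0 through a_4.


Ansatz: y(x) = sum_{n>=0} a_n x^n, so y'(x) = sum_{n>=1} n a_n x^(n-1) and y''(x) = sum_{n>=2} n(n-1) a_n x^(n-2).
Substitute into P(x) y'' + Q(x) y' + R(x) y = 0 with P(x) = 1, Q(x) = -4x, R(x) = 3, and match powers of x.
Initial conditions: a_0 = -1, a_1 = 3.
Setting the coefficient of each power of x to zero and solving order by order (substituting the coefficients already found):
  x^0: 2 a_2 + 3 a_0 = 0  ->  2 a_2 = -3 a_0 = 3  ->  a_2 = 3/2
  x^1: 6 a_3 - a_1 = 0  ->  6 a_3 = a_1 = 3  ->  a_3 = 1/2
  x^2: 12 a_4 - 5 a_2 = 0  ->  12 a_4 = 5 a_2 = 15/2  ->  a_4 = 5/8
Truncated series: y(x) = -1 + 3 x + (3/2) x^2 + (1/2) x^3 + (5/8) x^4 + O(x^5).

a_0 = -1; a_1 = 3; a_2 = 3/2; a_3 = 1/2; a_4 = 5/8


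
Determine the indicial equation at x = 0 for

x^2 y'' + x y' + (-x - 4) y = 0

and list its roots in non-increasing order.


Divide by x^2 to reach normal form y'' + P_1(x) y' + P_2(x) y = 0 with P_1(x) = 1/x and P_2(x) = -1/x - 4/x^2.
x = 0 is a singular point because the y'-coefficient 1/x has a pole at x = 0 and the y-coefficient -1/x - 4/x^2 has a pole at x = 0.
It is a regular singular point because x P_1(x) = p(x) = 1 and x^2 P_2(x) = q(x) = -x - 4 are polynomials, hence analytic at x = 0.
p(0) = 1,  q(0) = -4.
Indicial equation: r(r-1) + p(0) r + q(0) = 0, i.e. r^2 + (p(0) - 1) r + q(0) = 0, i.e. r^2 - 4 = 0.
Discriminant: (0)^2 - 4(-4) = 16, so r = (0 ± 4)/2.
Solving: r_1 = 2, r_2 = -2.

indicial: r^2 - 4 = 0; roots r_1 = 2, r_2 = -2


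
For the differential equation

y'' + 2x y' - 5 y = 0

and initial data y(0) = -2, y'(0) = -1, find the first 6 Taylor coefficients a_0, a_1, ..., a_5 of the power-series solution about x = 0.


Ansatz: y(x) = sum_{n>=0} a_n x^n, so y'(x) = sum_{n>=1} n a_n x^(n-1) and y''(x) = sum_{n>=2} n(n-1) a_n x^(n-2).
Substitute into P(x) y'' + Q(x) y' + R(x) y = 0 with P(x) = 1, Q(x) = 2x, R(x) = -5, and match powers of x.
Initial conditions: a_0 = -2, a_1 = -1.
Setting the coefficient of each power of x to zero and solving order by order (substituting the coefficients already found):
  x^0: 2 a_2 - 5 a_0 = 0  ->  2 a_2 = 5 a_0 = -10  ->  a_2 = -5
  x^1: 6 a_3 - 3 a_1 = 0  ->  6 a_3 = 3 a_1 = -3  ->  a_3 = -1/2
  x^2: 12 a_4 - a_2 = 0  ->  12 a_4 = a_2 = -5  ->  a_4 = -5/12
  x^3: 20 a_5 + a_3 = 0  ->  20 a_5 = -a_3 = 1/2  ->  a_5 = 1/40
Truncated series: y(x) = -2 - x - 5 x^2 - (1/2) x^3 - (5/12) x^4 + (1/40) x^5 + O(x^6).

a_0 = -2; a_1 = -1; a_2 = -5; a_3 = -1/2; a_4 = -5/12; a_5 = 1/40


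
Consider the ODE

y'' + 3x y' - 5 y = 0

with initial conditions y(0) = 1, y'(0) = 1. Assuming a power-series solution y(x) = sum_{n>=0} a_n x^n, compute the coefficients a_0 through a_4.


Ansatz: y(x) = sum_{n>=0} a_n x^n, so y'(x) = sum_{n>=1} n a_n x^(n-1) and y''(x) = sum_{n>=2} n(n-1) a_n x^(n-2).
Substitute into P(x) y'' + Q(x) y' + R(x) y = 0 with P(x) = 1, Q(x) = 3x, R(x) = -5, and match powers of x.
Initial conditions: a_0 = 1, a_1 = 1.
Setting the coefficient of each power of x to zero and solving order by order (substituting the coefficients already found):
  x^0: 2 a_2 - 5 a_0 = 0  ->  2 a_2 = 5 a_0 = 5  ->  a_2 = 5/2
  x^1: 6 a_3 - 2 a_1 = 0  ->  6 a_3 = 2 a_1 = 2  ->  a_3 = 1/3
  x^2: 12 a_4 + a_2 = 0  ->  12 a_4 = -a_2 = -5/2  ->  a_4 = -5/24
Truncated series: y(x) = 1 + x + (5/2) x^2 + (1/3) x^3 - (5/24) x^4 + O(x^5).

a_0 = 1; a_1 = 1; a_2 = 5/2; a_3 = 1/3; a_4 = -5/24


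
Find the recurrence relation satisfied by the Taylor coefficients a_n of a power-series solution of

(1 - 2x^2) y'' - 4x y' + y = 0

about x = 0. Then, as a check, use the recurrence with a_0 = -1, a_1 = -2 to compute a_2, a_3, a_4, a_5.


Substitute y = sum_n a_n x^n.
(1 - 2 x^2) y'' contributes (n+2)(n+1) a_{n+2} - 2 n(n-1) a_n at x^n.
-4 x y'(x) contributes -4 n a_n at x^n.
y(x) contributes 1 a_n at x^n.
Matching x^n: (n+2)(n+1) a_{n+2} + (-2 n(n-1) - 4 n + 1) a_n = 0.
Thus a_{n+2} = (2 n(n-1) + 4 n - 1) / ((n+1)(n+2)) * a_n.

Check with a_0 = -1, a_1 = -2 (apply the recurrence for n = 0, 1, 2, 3): a_0 = -1, a_1 = -2, a_2 = 1/2, a_3 = -1, a_4 = 11/24, a_5 = -23/20.

a_(n+2) = (2 n(n-1) + 4 n - 1) / ((n+1)(n+2)) * a_n; check: a_0 = -1, a_1 = -2, a_2 = 1/2, a_3 = -1, a_4 = 11/24, a_5 = -23/20


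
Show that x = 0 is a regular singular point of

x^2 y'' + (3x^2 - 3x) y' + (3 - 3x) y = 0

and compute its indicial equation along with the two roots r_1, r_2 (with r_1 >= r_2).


Divide by x^2 to reach normal form y'' + P_1(x) y' + P_2(x) y = 0 with P_1(x) = 3 - 3/x and P_2(x) = -3/x + 3/x^2.
x = 0 is a singular point because the y'-coefficient 3 - 3/x has a pole at x = 0 and the y-coefficient -3/x + 3/x^2 has a pole at x = 0.
It is a regular singular point because x P_1(x) = p(x) = 3x - 3 and x^2 P_2(x) = q(x) = 3 - 3x are polynomials, hence analytic at x = 0.
p(0) = -3,  q(0) = 3.
Indicial equation: r(r-1) + p(0) r + q(0) = 0, i.e. r^2 + (p(0) - 1) r + q(0) = 0, i.e. r^2 - 4 r + 3 = 0.
Discriminant: (-4)^2 - 4(3) = 4, so r = (4 ± 2)/2.
Solving: r_1 = 3, r_2 = 1.

indicial: r^2 - 4 r + 3 = 0; roots r_1 = 3, r_2 = 1


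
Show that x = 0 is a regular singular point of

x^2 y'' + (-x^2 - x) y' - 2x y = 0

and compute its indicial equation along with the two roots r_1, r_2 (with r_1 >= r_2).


Divide by x^2 to reach normal form y'' + P_1(x) y' + P_2(x) y = 0 with P_1(x) = -1 - 1/x and P_2(x) = -2/x.
x = 0 is a singular point because the y'-coefficient -1 - 1/x has a pole at x = 0 and the y-coefficient -2/x has a pole at x = 0.
It is a regular singular point because x P_1(x) = p(x) = -x - 1 and x^2 P_2(x) = q(x) = -2x are polynomials, hence analytic at x = 0.
p(0) = -1,  q(0) = 0.
Indicial equation: r(r-1) + p(0) r + q(0) = 0, i.e. r^2 + (p(0) - 1) r + q(0) = 0, i.e. r^2 - 2 r = 0.
Discriminant: (-2)^2 - 4(0) = 4, so r = (2 ± 2)/2.
Solving: r_1 = 2, r_2 = 0.

indicial: r^2 - 2 r = 0; roots r_1 = 2, r_2 = 0


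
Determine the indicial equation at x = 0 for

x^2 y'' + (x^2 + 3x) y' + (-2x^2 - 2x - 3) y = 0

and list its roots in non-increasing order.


Divide by x^2 to reach normal form y'' + P_1(x) y' + P_2(x) y = 0 with P_1(x) = 1 + 3/x and P_2(x) = -2 - 2/x - 3/x^2.
x = 0 is a singular point because the y'-coefficient 1 + 3/x has a pole at x = 0 and the y-coefficient -2 - 2/x - 3/x^2 has a pole at x = 0.
It is a regular singular point because x P_1(x) = p(x) = x + 3 and x^2 P_2(x) = q(x) = -2x^2 - 2x - 3 are polynomials, hence analytic at x = 0.
p(0) = 3,  q(0) = -3.
Indicial equation: r(r-1) + p(0) r + q(0) = 0, i.e. r^2 + (p(0) - 1) r + q(0) = 0, i.e. r^2 + 2 r - 3 = 0.
Discriminant: (2)^2 - 4(-3) = 16, so r = (-2 ± 4)/2.
Solving: r_1 = 1, r_2 = -3.

indicial: r^2 + 2 r - 3 = 0; roots r_1 = 1, r_2 = -3


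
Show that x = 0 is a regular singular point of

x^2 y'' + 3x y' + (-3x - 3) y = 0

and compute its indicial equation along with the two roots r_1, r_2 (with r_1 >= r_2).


Divide by x^2 to reach normal form y'' + P_1(x) y' + P_2(x) y = 0 with P_1(x) = 3/x and P_2(x) = -3/x - 3/x^2.
x = 0 is a singular point because the y'-coefficient 3/x has a pole at x = 0 and the y-coefficient -3/x - 3/x^2 has a pole at x = 0.
It is a regular singular point because x P_1(x) = p(x) = 3 and x^2 P_2(x) = q(x) = -3x - 3 are polynomials, hence analytic at x = 0.
p(0) = 3,  q(0) = -3.
Indicial equation: r(r-1) + p(0) r + q(0) = 0, i.e. r^2 + (p(0) - 1) r + q(0) = 0, i.e. r^2 + 2 r - 3 = 0.
Discriminant: (2)^2 - 4(-3) = 16, so r = (-2 ± 4)/2.
Solving: r_1 = 1, r_2 = -3.

indicial: r^2 + 2 r - 3 = 0; roots r_1 = 1, r_2 = -3


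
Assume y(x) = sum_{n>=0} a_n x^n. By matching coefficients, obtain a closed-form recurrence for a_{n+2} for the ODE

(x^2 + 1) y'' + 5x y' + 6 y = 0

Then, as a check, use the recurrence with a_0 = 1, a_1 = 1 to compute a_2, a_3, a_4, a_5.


Substitute y = sum_n a_n x^n.
(1 + 1 x^2) y'' contributes (n+2)(n+1) a_{n+2} + n(n-1) a_n at x^n.
5 x y'(x) contributes 5 n a_n at x^n.
6 y(x) contributes 6 a_n at x^n.
Matching x^n: (n+2)(n+1) a_{n+2} + (n(n-1) + 5 n + 6) a_n = 0.
Thus a_{n+2} = (-n(n-1) - 5 n - 6) / ((n+1)(n+2)) * a_n.

Check with a_0 = 1, a_1 = 1 (apply the recurrence for n = 0, 1, 2, 3): a_0 = 1, a_1 = 1, a_2 = -3, a_3 = -11/6, a_4 = 9/2, a_5 = 99/40.

a_(n+2) = (-n(n-1) - 5 n - 6) / ((n+1)(n+2)) * a_n; check: a_0 = 1, a_1 = 1, a_2 = -3, a_3 = -11/6, a_4 = 9/2, a_5 = 99/40


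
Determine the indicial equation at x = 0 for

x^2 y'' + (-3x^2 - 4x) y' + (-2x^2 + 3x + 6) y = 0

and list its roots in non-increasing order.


Divide by x^2 to reach normal form y'' + P_1(x) y' + P_2(x) y = 0 with P_1(x) = -3 - 4/x and P_2(x) = -2 + 3/x + 6/x^2.
x = 0 is a singular point because the y'-coefficient -3 - 4/x has a pole at x = 0 and the y-coefficient -2 + 3/x + 6/x^2 has a pole at x = 0.
It is a regular singular point because x P_1(x) = p(x) = -3x - 4 and x^2 P_2(x) = q(x) = -2x^2 + 3x + 6 are polynomials, hence analytic at x = 0.
p(0) = -4,  q(0) = 6.
Indicial equation: r(r-1) + p(0) r + q(0) = 0, i.e. r^2 + (p(0) - 1) r + q(0) = 0, i.e. r^2 - 5 r + 6 = 0.
Discriminant: (-5)^2 - 4(6) = 1, so r = (5 ± 1)/2.
Solving: r_1 = 3, r_2 = 2.

indicial: r^2 - 5 r + 6 = 0; roots r_1 = 3, r_2 = 2


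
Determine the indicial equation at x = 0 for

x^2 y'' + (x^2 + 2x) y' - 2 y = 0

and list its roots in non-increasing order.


Divide by x^2 to reach normal form y'' + P_1(x) y' + P_2(x) y = 0 with P_1(x) = 1 + 2/x and P_2(x) = -2/x^2.
x = 0 is a singular point because the y'-coefficient 1 + 2/x has a pole at x = 0 and the y-coefficient -2/x^2 has a pole at x = 0.
It is a regular singular point because x P_1(x) = p(x) = x + 2 and x^2 P_2(x) = q(x) = -2 are polynomials, hence analytic at x = 0.
p(0) = 2,  q(0) = -2.
Indicial equation: r(r-1) + p(0) r + q(0) = 0, i.e. r^2 + (p(0) - 1) r + q(0) = 0, i.e. r^2 + 1 r - 2 = 0.
Discriminant: (1)^2 - 4(-2) = 9, so r = (-1 ± 3)/2.
Solving: r_1 = 1, r_2 = -2.

indicial: r^2 + 1 r - 2 = 0; roots r_1 = 1, r_2 = -2


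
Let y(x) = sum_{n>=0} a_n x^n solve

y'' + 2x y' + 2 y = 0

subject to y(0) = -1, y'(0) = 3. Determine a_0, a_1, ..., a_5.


Ansatz: y(x) = sum_{n>=0} a_n x^n, so y'(x) = sum_{n>=1} n a_n x^(n-1) and y''(x) = sum_{n>=2} n(n-1) a_n x^(n-2).
Substitute into P(x) y'' + Q(x) y' + R(x) y = 0 with P(x) = 1, Q(x) = 2x, R(x) = 2, and match powers of x.
Initial conditions: a_0 = -1, a_1 = 3.
Setting the coefficient of each power of x to zero and solving order by order (substituting the coefficients already found):
  x^0: 2 a_2 + 2 a_0 = 0  ->  2 a_2 = -2 a_0 = 2  ->  a_2 = 1
  x^1: 6 a_3 + 4 a_1 = 0  ->  6 a_3 = -4 a_1 = -12  ->  a_3 = -2
  x^2: 12 a_4 + 6 a_2 = 0  ->  12 a_4 = -6 a_2 = -6  ->  a_4 = -1/2
  x^3: 20 a_5 + 8 a_3 = 0  ->  20 a_5 = -8 a_3 = 16  ->  a_5 = 4/5
Truncated series: y(x) = -1 + 3 x + x^2 - 2 x^3 - (1/2) x^4 + (4/5) x^5 + O(x^6).

a_0 = -1; a_1 = 3; a_2 = 1; a_3 = -2; a_4 = -1/2; a_5 = 4/5


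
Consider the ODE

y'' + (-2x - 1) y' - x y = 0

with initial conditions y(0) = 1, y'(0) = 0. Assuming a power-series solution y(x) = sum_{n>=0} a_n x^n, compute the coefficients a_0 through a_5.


Ansatz: y(x) = sum_{n>=0} a_n x^n, so y'(x) = sum_{n>=1} n a_n x^(n-1) and y''(x) = sum_{n>=2} n(n-1) a_n x^(n-2).
Substitute into P(x) y'' + Q(x) y' + R(x) y = 0 with P(x) = 1, Q(x) = -2x - 1, R(x) = -x, and match powers of x.
Initial conditions: a_0 = 1, a_1 = 0.
Setting the coefficient of each power of x to zero and solving order by order (substituting the coefficients already found):
  x^0: 2 a_2 - a_1 = 0  ->  2 a_2 = a_1 = 0  ->  a_2 = 0
  x^1: 6 a_3 - 2 a_2 - 2 a_1 - a_0 = 0  ->  6 a_3 = 2 a_2 + 2 a_1 + a_0 = 1  ->  a_3 = 1/6
  x^2: 12 a_4 - 3 a_3 - 4 a_2 - a_1 = 0  ->  12 a_4 = 3 a_3 + 4 a_2 + a_1 = 1/2  ->  a_4 = 1/24
  x^3: 20 a_5 - 4 a_4 - 6 a_3 - a_2 = 0  ->  20 a_5 = 4 a_4 + 6 a_3 + a_2 = 7/6  ->  a_5 = 7/120
Truncated series: y(x) = 1 + (1/6) x^3 + (1/24) x^4 + (7/120) x^5 + O(x^6).

a_0 = 1; a_1 = 0; a_2 = 0; a_3 = 1/6; a_4 = 1/24; a_5 = 7/120


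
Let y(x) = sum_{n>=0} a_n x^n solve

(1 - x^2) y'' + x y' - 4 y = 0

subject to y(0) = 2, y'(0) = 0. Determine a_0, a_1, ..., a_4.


Ansatz: y(x) = sum_{n>=0} a_n x^n, so y'(x) = sum_{n>=1} n a_n x^(n-1) and y''(x) = sum_{n>=2} n(n-1) a_n x^(n-2).
Substitute into P(x) y'' + Q(x) y' + R(x) y = 0 with P(x) = 1 - x^2, Q(x) = x, R(x) = -4, and match powers of x.
Initial conditions: a_0 = 2, a_1 = 0.
Setting the coefficient of each power of x to zero and solving order by order (substituting the coefficients already found):
  x^0: 2 a_2 - 4 a_0 = 0  ->  2 a_2 = 4 a_0 = 8  ->  a_2 = 4
  x^1: 6 a_3 - 3 a_1 = 0  ->  6 a_3 = 3 a_1 = 0  ->  a_3 = 0
  x^2: 12 a_4 - 4 a_2 = 0  ->  12 a_4 = 4 a_2 = 16  ->  a_4 = 4/3
Truncated series: y(x) = 2 + 4 x^2 + (4/3) x^4 + O(x^5).

a_0 = 2; a_1 = 0; a_2 = 4; a_3 = 0; a_4 = 4/3


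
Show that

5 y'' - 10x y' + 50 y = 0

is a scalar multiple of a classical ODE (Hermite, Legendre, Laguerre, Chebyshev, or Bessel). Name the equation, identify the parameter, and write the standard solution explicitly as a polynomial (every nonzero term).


All three coefficients share the factor 5; dividing through by 5 gives  y'' - 2x y' + 10 y = 0.
This matches the Hermite equation y'' - 2x y' + 2n y = 0 with 2n = 10, so n = 5; the polynomial solution is H_5(x).
With y = sum_k a_k x^k, matching x^k gives (k+2)(k+1) a_{k+2} = 2(k - n) a_k = 2(k - 5) a_k. The right side vanishes at k = 5, so the series with the parity of 5 terminates at degree 5.
Standard normalization: leading coefficient of H_n is 2^n, so a_5 = 2^5 = 32. Work downward with a_k = (k+1)(k+2) a_{k+2} / (2(k - n)):
  a_3 = (4)(5)(32) / (2(3 - 5)) = 640/(-4) = -160
  a_1 = (2)(3)(-160) / (2(1 - 5)) = -960/(-8) = 120
Hence H_5(x) = 32 x^5 - 160 x^3 + 120 x.

H_5(x); series = 32 x^5 - 160 x^3 + 120 x


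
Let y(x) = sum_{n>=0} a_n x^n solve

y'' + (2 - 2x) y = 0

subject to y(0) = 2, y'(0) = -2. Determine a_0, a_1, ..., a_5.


Ansatz: y(x) = sum_{n>=0} a_n x^n, so y'(x) = sum_{n>=1} n a_n x^(n-1) and y''(x) = sum_{n>=2} n(n-1) a_n x^(n-2).
Substitute into P(x) y'' + Q(x) y' + R(x) y = 0 with P(x) = 1, Q(x) = 0, R(x) = 2 - 2x, and match powers of x.
Initial conditions: a_0 = 2, a_1 = -2.
Setting the coefficient of each power of x to zero and solving order by order (substituting the coefficients already found):
  x^0: 2 a_2 + 2 a_0 = 0  ->  2 a_2 = -2 a_0 = -4  ->  a_2 = -2
  x^1: 6 a_3 + 2 a_1 - 2 a_0 = 0  ->  6 a_3 = -2 a_1 + 2 a_0 = 8  ->  a_3 = 4/3
  x^2: 12 a_4 + 2 a_2 - 2 a_1 = 0  ->  12 a_4 = -2 a_2 + 2 a_1 = 0  ->  a_4 = 0
  x^3: 20 a_5 + 2 a_3 - 2 a_2 = 0  ->  20 a_5 = -2 a_3 + 2 a_2 = -20/3  ->  a_5 = -1/3
Truncated series: y(x) = 2 - 2 x - 2 x^2 + (4/3) x^3 - (1/3) x^5 + O(x^6).

a_0 = 2; a_1 = -2; a_2 = -2; a_3 = 4/3; a_4 = 0; a_5 = -1/3


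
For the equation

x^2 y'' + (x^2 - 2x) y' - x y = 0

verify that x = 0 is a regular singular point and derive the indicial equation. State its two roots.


Divide by x^2 to reach normal form y'' + P_1(x) y' + P_2(x) y = 0 with P_1(x) = 1 - 2/x and P_2(x) = -1/x.
x = 0 is a singular point because the y'-coefficient 1 - 2/x has a pole at x = 0 and the y-coefficient -1/x has a pole at x = 0.
It is a regular singular point because x P_1(x) = p(x) = x - 2 and x^2 P_2(x) = q(x) = -x are polynomials, hence analytic at x = 0.
p(0) = -2,  q(0) = 0.
Indicial equation: r(r-1) + p(0) r + q(0) = 0, i.e. r^2 + (p(0) - 1) r + q(0) = 0, i.e. r^2 - 3 r = 0.
Discriminant: (-3)^2 - 4(0) = 9, so r = (3 ± 3)/2.
Solving: r_1 = 3, r_2 = 0.

indicial: r^2 - 3 r = 0; roots r_1 = 3, r_2 = 0


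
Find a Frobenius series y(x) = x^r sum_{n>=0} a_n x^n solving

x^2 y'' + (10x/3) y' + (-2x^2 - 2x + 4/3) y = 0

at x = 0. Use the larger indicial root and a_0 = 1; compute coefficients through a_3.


Write in Frobenius form y'' + (p(x)/x) y' + (q(x)/x^2) y = 0:
  p(x) = 10/3,  q(x) = -2x^2 - 2x + 4/3.
Indicial equation: r(r-1) + (10/3) r + (4/3) = 0 -> roots r_1 = -1, r_2 = -4/3.
Take r = r_1 = -1. Let y(x) = x^r sum_{n>=0} a_n x^n with a_0 = 1.
Substitute y = x^r sum a_n x^n and match x^{r+n}. The recurrence is
  D(n) a_n - 2 a_{n-1} - 2 a_{n-2} = 0,  where D(n) = (r+n)(r+n-1) + (10/3)(r+n) + (4/3).
  a_n = [2 a_{n-1} + 2 a_{n-2}] / D(n).
Since the indicial polynomial factors as (r - r_1)(r - r_2), D(n) = (r_1 + n - r_1)(r_1 + n - r_2) = n(n + 1/3).
Evaluating step by step (a_0 = 1):
  n = 1: D(1) = 1(1 + 1/3) = 4/3; numerator = 2(1) = 2; a_1 = (2)/(4/3) = 3/2
  n = 2: D(2) = 2(2 + 1/3) = 14/3; numerator = 2(3/2) + 2(1) = 5; a_2 = (5)/(14/3) = 15/14
  n = 3: D(3) = 3(3 + 1/3) = 10; numerator = 2(15/14) + 2(3/2) = 36/7; a_3 = (36/7)/(10) = 18/35

r = -1; a_0 = 1; a_1 = 3/2; a_2 = 15/14; a_3 = 18/35


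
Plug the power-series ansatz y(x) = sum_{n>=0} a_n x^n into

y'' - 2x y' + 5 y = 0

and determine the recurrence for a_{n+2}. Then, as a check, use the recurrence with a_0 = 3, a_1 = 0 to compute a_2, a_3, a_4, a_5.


Substitute y = sum_n a_n x^n.
y''(x) has coefficient (n+2)(n+1) a_{n+2} at x^n;
-2 x y'(x) has coefficient -2 n a_n at x^n (shift);
5 y(x) has coefficient 5 a_n at x^n.
Matching x^n: (n+2)(n+1) a_{n+2} + (-2n + 5) a_n = 0.
Thus a_{n+2} = (2n - 5) / ((n+1)(n+2)) * a_n.

Check with a_0 = 3, a_1 = 0 (apply the recurrence for n = 0, 1, 2, 3): a_0 = 3, a_1 = 0, a_2 = -15/2, a_3 = 0, a_4 = 5/8, a_5 = 0.

a_(n+2) = (2n - 5) / ((n+1)(n+2)) * a_n; check: a_0 = 3, a_1 = 0, a_2 = -15/2, a_3 = 0, a_4 = 5/8, a_5 = 0


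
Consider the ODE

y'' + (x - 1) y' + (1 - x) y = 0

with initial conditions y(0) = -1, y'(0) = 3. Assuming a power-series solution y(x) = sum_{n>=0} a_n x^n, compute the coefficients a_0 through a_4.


Ansatz: y(x) = sum_{n>=0} a_n x^n, so y'(x) = sum_{n>=1} n a_n x^(n-1) and y''(x) = sum_{n>=2} n(n-1) a_n x^(n-2).
Substitute into P(x) y'' + Q(x) y' + R(x) y = 0 with P(x) = 1, Q(x) = x - 1, R(x) = 1 - x, and match powers of x.
Initial conditions: a_0 = -1, a_1 = 3.
Setting the coefficient of each power of x to zero and solving order by order (substituting the coefficients already found):
  x^0: 2 a_2 - a_1 + a_0 = 0  ->  2 a_2 = a_1 - a_0 = 4  ->  a_2 = 2
  x^1: 6 a_3 - 2 a_2 + 2 a_1 - a_0 = 0  ->  6 a_3 = 2 a_2 - 2 a_1 + a_0 = -3  ->  a_3 = -1/2
  x^2: 12 a_4 - 3 a_3 + 3 a_2 - a_1 = 0  ->  12 a_4 = 3 a_3 - 3 a_2 + a_1 = -9/2  ->  a_4 = -3/8
Truncated series: y(x) = -1 + 3 x + 2 x^2 - (1/2) x^3 - (3/8) x^4 + O(x^5).

a_0 = -1; a_1 = 3; a_2 = 2; a_3 = -1/2; a_4 = -3/8


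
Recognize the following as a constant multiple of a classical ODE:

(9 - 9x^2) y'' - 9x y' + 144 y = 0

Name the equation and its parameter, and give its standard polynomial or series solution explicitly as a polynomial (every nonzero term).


All three coefficients share the factor 9; dividing through by 9 gives  (1 - x^2) y'' - x y' + 16 y = 0.
This matches the Chebyshev equation (1 - x^2) y'' - x y' + n^2 y = 0 (note the -x y' term, not -2x y') with n^2 = 16, so n = 4; the polynomial solution is T_4(x).
With y = sum_k a_k x^k, matching x^k gives (k+2)(k+1) a_{k+2} = (k^2 - n^2) a_k = (k - 4)(k + 4) a_k. The right side vanishes at k = 4, so the series with the parity of 4 terminates at degree 4.
Standard normalization: leading coefficient of T_n is 2^(n-1), so a_4 = 2^3 = 8. Work downward with a_k = (k+1)(k+2) a_{k+2} / ((k - 4)(k + 4)):
  a_2 = (3)(4)(8) / ((2 - 4)(2 + 4)) = 96/(-12) = -8
  a_0 = (1)(2)(-8) / ((0 - 4)(0 + 4)) = -16/(-16) = 1
Hence T_4(x) = 8 x^4 - 8 x^2 + 1.

T_4(x); series = 8 x^4 - 8 x^2 + 1


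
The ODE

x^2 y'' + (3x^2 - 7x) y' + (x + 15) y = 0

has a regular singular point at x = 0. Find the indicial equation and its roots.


Divide by x^2 to reach normal form y'' + P_1(x) y' + P_2(x) y = 0 with P_1(x) = 3 - 7/x and P_2(x) = 1/x + 15/x^2.
x = 0 is a singular point because the y'-coefficient 3 - 7/x has a pole at x = 0 and the y-coefficient 1/x + 15/x^2 has a pole at x = 0.
It is a regular singular point because x P_1(x) = p(x) = 3x - 7 and x^2 P_2(x) = q(x) = x + 15 are polynomials, hence analytic at x = 0.
p(0) = -7,  q(0) = 15.
Indicial equation: r(r-1) + p(0) r + q(0) = 0, i.e. r^2 + (p(0) - 1) r + q(0) = 0, i.e. r^2 - 8 r + 15 = 0.
Discriminant: (-8)^2 - 4(15) = 4, so r = (8 ± 2)/2.
Solving: r_1 = 5, r_2 = 3.

indicial: r^2 - 8 r + 15 = 0; roots r_1 = 5, r_2 = 3


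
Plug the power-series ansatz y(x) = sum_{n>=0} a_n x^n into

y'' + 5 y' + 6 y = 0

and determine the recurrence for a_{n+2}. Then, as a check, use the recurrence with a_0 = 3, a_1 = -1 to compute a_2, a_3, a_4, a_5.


Substitute y = sum_n a_n x^n.
y''(x) has coefficient (n+2)(n+1) a_{n+2} at x^n;
5 y'(x) has coefficient 5 (n+1) a_{n+1} at x^n;
6 y(x) has coefficient 6 a_n at x^n.
Matching x^n: (n+2)(n+1) a_{n+2} + 5 (n+1) a_{n+1} + 6 a_n = 0.
Thus a_{n+2} = [-5 (n+1) a_{n+1} - 6 a_n] / ((n+1)(n+2)).

Check with a_0 = 3, a_1 = -1 (apply the recurrence for n = 0, 1, 2, 3): a_0 = 3, a_1 = -1, a_2 = -13/2, a_3 = 71/6, a_4 = -277/24, a_5 = 959/120.

a_(n+2) = [-5 (n+1) a_(n+1) - 6 a_n] / ((n+1)(n+2)); check: a_0 = 3, a_1 = -1, a_2 = -13/2, a_3 = 71/6, a_4 = -277/24, a_5 = 959/120


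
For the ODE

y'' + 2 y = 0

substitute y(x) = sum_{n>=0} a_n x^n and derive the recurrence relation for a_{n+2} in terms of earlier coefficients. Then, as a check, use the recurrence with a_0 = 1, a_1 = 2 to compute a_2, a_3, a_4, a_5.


Substitute y = sum_n a_n x^n into y'' + (const) y = 0.
y''(x) = sum_{n>=0} (n+2)(n+1) a_{n+2} x^n.
The ODE becomes sum_n [(n+2)(n+1) a_{n+2} + 2 a_n] x^n = 0.
Setting each coefficient to zero gives the recurrence:
  (n+2)(n+1) a_{n+2} + 2 a_n = 0,
  a_{n+2} = -2 / ((n+1)(n+2)) a_n.

Check with a_0 = 1, a_1 = 2 (apply the recurrence for n = 0, 1, 2, 3): a_0 = 1, a_1 = 2, a_2 = -1, a_3 = -2/3, a_4 = 1/6, a_5 = 1/15.

a_{n+2} = -2/((n+1)(n+2)) * a_n; check: a_0 = 1, a_1 = 2, a_2 = -1, a_3 = -2/3, a_4 = 1/6, a_5 = 1/15


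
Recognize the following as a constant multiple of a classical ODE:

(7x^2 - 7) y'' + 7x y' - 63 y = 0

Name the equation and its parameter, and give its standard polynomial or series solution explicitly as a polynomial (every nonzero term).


All three coefficients share the factor -7; dividing through by -7 gives  (1 - x^2) y'' - x y' + 9 y = 0.
This matches the Chebyshev equation (1 - x^2) y'' - x y' + n^2 y = 0 (note the -x y' term, not -2x y') with n^2 = 9, so n = 3; the polynomial solution is T_3(x).
With y = sum_k a_k x^k, matching x^k gives (k+2)(k+1) a_{k+2} = (k^2 - n^2) a_k = (k - 3)(k + 3) a_k. The right side vanishes at k = 3, so the series with the parity of 3 terminates at degree 3.
Standard normalization: leading coefficient of T_n is 2^(n-1), so a_3 = 2^2 = 4. Work downward with a_k = (k+1)(k+2) a_{k+2} / ((k - 3)(k + 3)):
  a_1 = (2)(3)(4) / ((1 - 3)(1 + 3)) = 24/(-8) = -3
Hence T_3(x) = 4 x^3 - 3 x.

T_3(x); series = 4 x^3 - 3 x


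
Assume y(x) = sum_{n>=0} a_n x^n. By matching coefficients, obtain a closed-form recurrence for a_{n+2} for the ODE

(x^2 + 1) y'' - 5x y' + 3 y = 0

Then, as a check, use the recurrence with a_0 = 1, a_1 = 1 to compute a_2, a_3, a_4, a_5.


Substitute y = sum_n a_n x^n.
(1 + 1 x^2) y'' contributes (n+2)(n+1) a_{n+2} + n(n-1) a_n at x^n.
-5 x y'(x) contributes -5 n a_n at x^n.
3 y(x) contributes 3 a_n at x^n.
Matching x^n: (n+2)(n+1) a_{n+2} + (n(n-1) - 5 n + 3) a_n = 0.
Thus a_{n+2} = (-n(n-1) + 5 n - 3) / ((n+1)(n+2)) * a_n.

Check with a_0 = 1, a_1 = 1 (apply the recurrence for n = 0, 1, 2, 3): a_0 = 1, a_1 = 1, a_2 = -3/2, a_3 = 1/3, a_4 = -5/8, a_5 = 1/10.

a_(n+2) = (-n(n-1) + 5 n - 3) / ((n+1)(n+2)) * a_n; check: a_0 = 1, a_1 = 1, a_2 = -3/2, a_3 = 1/3, a_4 = -5/8, a_5 = 1/10


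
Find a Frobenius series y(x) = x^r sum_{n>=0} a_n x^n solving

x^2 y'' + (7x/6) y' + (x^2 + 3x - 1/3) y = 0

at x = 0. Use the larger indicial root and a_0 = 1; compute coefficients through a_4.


Write in Frobenius form y'' + (p(x)/x) y' + (q(x)/x^2) y = 0:
  p(x) = 7/6,  q(x) = x^2 + 3x - 1/3.
Indicial equation: r(r-1) + (7/6) r + (-1/3) = 0 -> roots r_1 = 1/2, r_2 = -2/3.
Take r = r_1 = 1/2. Let y(x) = x^r sum_{n>=0} a_n x^n with a_0 = 1.
Substitute y = x^r sum a_n x^n and match x^{r+n}. The recurrence is
  D(n) a_n + 3 a_{n-1} + 1 a_{n-2} = 0,  where D(n) = (r+n)(r+n-1) + (7/6)(r+n) + (-1/3).
  a_n = [-3 a_{n-1} - 1 a_{n-2}] / D(n).
Since the indicial polynomial factors as (r - r_1)(r - r_2), D(n) = (r_1 + n - r_1)(r_1 + n - r_2) = n(n + 7/6).
Evaluating step by step (a_0 = 1):
  n = 1: D(1) = 1(1 + 7/6) = 13/6; numerator = -3(1) = -3; a_1 = (-3)/(13/6) = -18/13
  n = 2: D(2) = 2(2 + 7/6) = 19/3; numerator = -3(-18/13) - 1(1) = 41/13; a_2 = (41/13)/(19/3) = 123/247
  n = 3: D(3) = 3(3 + 7/6) = 25/2; numerator = -3(123/247) - 1(-18/13) = -27/247; a_3 = (-27/247)/(25/2) = -54/6175
  n = 4: D(4) = 4(4 + 7/6) = 62/3; numerator = -3(-54/6175) - 1(123/247) = -2913/6175; a_4 = (-2913/6175)/(62/3) = -8739/382850

r = 1/2; a_0 = 1; a_1 = -18/13; a_2 = 123/247; a_3 = -54/6175; a_4 = -8739/382850


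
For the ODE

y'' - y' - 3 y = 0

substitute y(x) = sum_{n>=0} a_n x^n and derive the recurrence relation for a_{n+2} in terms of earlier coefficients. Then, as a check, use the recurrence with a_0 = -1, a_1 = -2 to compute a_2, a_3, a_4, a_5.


Substitute y = sum_n a_n x^n.
y''(x) has coefficient (n+2)(n+1) a_{n+2} at x^n;
-y'(x) has coefficient -(n+1) a_{n+1} at x^n;
-3 y(x) has coefficient -3 a_n at x^n.
Matching x^n: (n+2)(n+1) a_{n+2} - (n+1) a_{n+1} - 3 a_n = 0.
Thus a_{n+2} = [(n+1) a_{n+1} + 3 a_n] / ((n+1)(n+2)).

Check with a_0 = -1, a_1 = -2 (apply the recurrence for n = 0, 1, 2, 3): a_0 = -1, a_1 = -2, a_2 = -5/2, a_3 = -11/6, a_4 = -13/12, a_5 = -59/120.

a_(n+2) = [(n+1) a_(n+1) + 3 a_n] / ((n+1)(n+2)); check: a_0 = -1, a_1 = -2, a_2 = -5/2, a_3 = -11/6, a_4 = -13/12, a_5 = -59/120


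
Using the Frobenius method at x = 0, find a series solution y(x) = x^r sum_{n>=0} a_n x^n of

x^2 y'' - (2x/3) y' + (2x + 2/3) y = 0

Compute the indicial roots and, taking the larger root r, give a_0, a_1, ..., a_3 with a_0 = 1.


Write in Frobenius form y'' + (p(x)/x) y' + (q(x)/x^2) y = 0:
  p(x) = -2/3,  q(x) = 2x + 2/3.
Indicial equation: r(r-1) + (-2/3) r + (2/3) = 0 -> roots r_1 = 1, r_2 = 2/3.
Take r = r_1 = 1. Let y(x) = x^r sum_{n>=0} a_n x^n with a_0 = 1.
Substitute y = x^r sum a_n x^n and match x^{r+n}. The recurrence is
  D(n) a_n + 2 a_{n-1} = 0,  where D(n) = (r+n)(r+n-1) + (-2/3)(r+n) + (2/3).
  a_n = -2 / D(n) * a_{n-1}.
Since the indicial polynomial factors as (r - r_1)(r - r_2), D(n) = (r_1 + n - r_1)(r_1 + n - r_2) = n(n + 1/3).
Evaluating step by step (a_0 = 1):
  n = 1: D(1) = 1(1 + 1/3) = 4/3; numerator = -2(1) = -2; a_1 = (-2)/(4/3) = -3/2
  n = 2: D(2) = 2(2 + 1/3) = 14/3; numerator = -2(-3/2) = 3; a_2 = (3)/(14/3) = 9/14
  n = 3: D(3) = 3(3 + 1/3) = 10; numerator = -2(9/14) = -9/7; a_3 = (-9/7)/(10) = -9/70

r = 1; a_0 = 1; a_1 = -3/2; a_2 = 9/14; a_3 = -9/70


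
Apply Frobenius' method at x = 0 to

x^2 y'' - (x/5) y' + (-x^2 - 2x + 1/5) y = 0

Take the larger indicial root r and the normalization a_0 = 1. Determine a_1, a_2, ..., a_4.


Write in Frobenius form y'' + (p(x)/x) y' + (q(x)/x^2) y = 0:
  p(x) = -1/5,  q(x) = -x^2 - 2x + 1/5.
Indicial equation: r(r-1) + (-1/5) r + (1/5) = 0 -> roots r_1 = 1, r_2 = 1/5.
Take r = r_1 = 1. Let y(x) = x^r sum_{n>=0} a_n x^n with a_0 = 1.
Substitute y = x^r sum a_n x^n and match x^{r+n}. The recurrence is
  D(n) a_n - 2 a_{n-1} - 1 a_{n-2} = 0,  where D(n) = (r+n)(r+n-1) + (-1/5)(r+n) + (1/5).
  a_n = [2 a_{n-1} + 1 a_{n-2}] / D(n).
Since the indicial polynomial factors as (r - r_1)(r - r_2), D(n) = (r_1 + n - r_1)(r_1 + n - r_2) = n(n + 4/5).
Evaluating step by step (a_0 = 1):
  n = 1: D(1) = 1(1 + 4/5) = 9/5; numerator = 2(1) = 2; a_1 = (2)/(9/5) = 10/9
  n = 2: D(2) = 2(2 + 4/5) = 28/5; numerator = 2(10/9) + 1(1) = 29/9; a_2 = (29/9)/(28/5) = 145/252
  n = 3: D(3) = 3(3 + 4/5) = 57/5; numerator = 2(145/252) + 1(10/9) = 95/42; a_3 = (95/42)/(57/5) = 25/126
  n = 4: D(4) = 4(4 + 4/5) = 96/5; numerator = 2(25/126) + 1(145/252) = 35/36; a_4 = (35/36)/(96/5) = 175/3456

r = 1; a_0 = 1; a_1 = 10/9; a_2 = 145/252; a_3 = 25/126; a_4 = 175/3456


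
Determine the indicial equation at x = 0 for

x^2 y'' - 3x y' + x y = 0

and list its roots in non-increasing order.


Divide by x^2 to reach normal form y'' + P_1(x) y' + P_2(x) y = 0 with P_1(x) = -3/x and P_2(x) = 1/x.
x = 0 is a singular point because the y'-coefficient -3/x has a pole at x = 0 and the y-coefficient 1/x has a pole at x = 0.
It is a regular singular point because x P_1(x) = p(x) = -3 and x^2 P_2(x) = q(x) = x are polynomials, hence analytic at x = 0.
p(0) = -3,  q(0) = 0.
Indicial equation: r(r-1) + p(0) r + q(0) = 0, i.e. r^2 + (p(0) - 1) r + q(0) = 0, i.e. r^2 - 4 r = 0.
Discriminant: (-4)^2 - 4(0) = 16, so r = (4 ± 4)/2.
Solving: r_1 = 4, r_2 = 0.

indicial: r^2 - 4 r = 0; roots r_1 = 4, r_2 = 0
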